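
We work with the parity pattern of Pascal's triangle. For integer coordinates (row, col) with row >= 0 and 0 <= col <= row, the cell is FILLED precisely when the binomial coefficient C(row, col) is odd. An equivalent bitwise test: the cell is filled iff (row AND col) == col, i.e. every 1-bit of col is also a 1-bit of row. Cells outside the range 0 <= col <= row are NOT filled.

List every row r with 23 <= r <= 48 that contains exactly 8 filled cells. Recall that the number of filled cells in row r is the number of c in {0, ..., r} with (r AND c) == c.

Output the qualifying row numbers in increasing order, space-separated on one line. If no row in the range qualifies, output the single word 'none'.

Row r has 2^popcount(r) filled cells, so we need popcount(r) = log2(8) = 3.
Scan r = 23..48 and keep those with exactly 3 one-bits:
r=23=10111 popcount=4 -> skip
r=24=11000 popcount=2 -> skip
r=25=11001 popcount=3 -> KEEP
r=26=11010 popcount=3 -> KEEP
r=27=11011 popcount=4 -> skip
r=28=11100 popcount=3 -> KEEP
r=29=11101 popcount=4 -> skip
r=30=11110 popcount=4 -> skip
r=31=11111 popcount=5 -> skip
r=32=100000 popcount=1 -> skip
r=33=100001 popcount=2 -> skip
r=34=100010 popcount=2 -> skip
r=35=100011 popcount=3 -> KEEP
r=36=100100 popcount=2 -> skip
r=37=100101 popcount=3 -> KEEP
r=38=100110 popcount=3 -> KEEP
r=39=100111 popcount=4 -> skip
r=40=101000 popcount=2 -> skip
r=41=101001 popcount=3 -> KEEP
r=42=101010 popcount=3 -> KEEP
r=43=101011 popcount=4 -> skip
r=44=101100 popcount=3 -> KEEP
r=45=101101 popcount=4 -> skip
r=46=101110 popcount=4 -> skip
r=47=101111 popcount=5 -> skip
r=48=110000 popcount=2 -> skip
Kept rows: 25 26 28 35 37 38 41 42 44

Answer: 25 26 28 35 37 38 41 42 44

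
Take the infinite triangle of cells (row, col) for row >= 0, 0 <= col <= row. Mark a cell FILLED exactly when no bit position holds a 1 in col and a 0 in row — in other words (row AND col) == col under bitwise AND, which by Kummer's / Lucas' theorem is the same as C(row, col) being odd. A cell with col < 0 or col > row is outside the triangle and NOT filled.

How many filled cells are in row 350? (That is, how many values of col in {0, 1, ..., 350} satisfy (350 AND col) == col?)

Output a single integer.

350 in binary = 101011110
popcount(350) = number of 1-bits in 101011110 = 6
A col c satisfies (350 AND c) == c iff every set bit of c is also set in 350; each of the 6 set bits of 350 can independently be on or off in c.
count = 2^6 = 64

Answer: 64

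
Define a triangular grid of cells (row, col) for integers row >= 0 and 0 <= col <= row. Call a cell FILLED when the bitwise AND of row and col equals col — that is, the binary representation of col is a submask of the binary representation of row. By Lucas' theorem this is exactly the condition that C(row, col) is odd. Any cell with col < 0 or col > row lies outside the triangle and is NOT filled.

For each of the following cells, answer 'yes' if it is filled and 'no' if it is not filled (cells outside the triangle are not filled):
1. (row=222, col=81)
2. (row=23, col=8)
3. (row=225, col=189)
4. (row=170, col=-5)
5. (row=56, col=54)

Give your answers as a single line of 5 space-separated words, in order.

Answer: no no no no no

Derivation:
(222,81): row=0b11011110, col=0b1010001, row AND col = 0b1010000 = 80; 80 != 81 -> empty
(23,8): row=0b10111, col=0b1000, row AND col = 0b0 = 0; 0 != 8 -> empty
(225,189): row=0b11100001, col=0b10111101, row AND col = 0b10100001 = 161; 161 != 189 -> empty
(170,-5): col outside [0, 170] -> not filled
(56,54): row=0b111000, col=0b110110, row AND col = 0b110000 = 48; 48 != 54 -> empty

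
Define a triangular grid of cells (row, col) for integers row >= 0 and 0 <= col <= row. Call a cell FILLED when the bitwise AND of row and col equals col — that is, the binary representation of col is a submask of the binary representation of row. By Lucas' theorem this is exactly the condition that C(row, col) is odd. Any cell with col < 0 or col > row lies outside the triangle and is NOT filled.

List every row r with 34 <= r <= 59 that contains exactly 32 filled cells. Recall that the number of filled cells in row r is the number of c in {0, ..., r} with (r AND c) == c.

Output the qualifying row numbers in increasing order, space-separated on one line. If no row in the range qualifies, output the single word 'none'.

Answer: 47 55 59

Derivation:
Row r has 2^popcount(r) filled cells, so we need popcount(r) = log2(32) = 5.
Scan r = 34..59 and keep those with exactly 5 one-bits:
r=34=100010 popcount=2 -> skip
r=35=100011 popcount=3 -> skip
r=36=100100 popcount=2 -> skip
r=37=100101 popcount=3 -> skip
r=38=100110 popcount=3 -> skip
r=39=100111 popcount=4 -> skip
r=40=101000 popcount=2 -> skip
r=41=101001 popcount=3 -> skip
r=42=101010 popcount=3 -> skip
r=43=101011 popcount=4 -> skip
r=44=101100 popcount=3 -> skip
r=45=101101 popcount=4 -> skip
r=46=101110 popcount=4 -> skip
r=47=101111 popcount=5 -> KEEP
r=48=110000 popcount=2 -> skip
r=49=110001 popcount=3 -> skip
r=50=110010 popcount=3 -> skip
r=51=110011 popcount=4 -> skip
r=52=110100 popcount=3 -> skip
r=53=110101 popcount=4 -> skip
r=54=110110 popcount=4 -> skip
r=55=110111 popcount=5 -> KEEP
r=56=111000 popcount=3 -> skip
r=57=111001 popcount=4 -> skip
r=58=111010 popcount=4 -> skip
r=59=111011 popcount=5 -> KEEP
Kept rows: 47 55 59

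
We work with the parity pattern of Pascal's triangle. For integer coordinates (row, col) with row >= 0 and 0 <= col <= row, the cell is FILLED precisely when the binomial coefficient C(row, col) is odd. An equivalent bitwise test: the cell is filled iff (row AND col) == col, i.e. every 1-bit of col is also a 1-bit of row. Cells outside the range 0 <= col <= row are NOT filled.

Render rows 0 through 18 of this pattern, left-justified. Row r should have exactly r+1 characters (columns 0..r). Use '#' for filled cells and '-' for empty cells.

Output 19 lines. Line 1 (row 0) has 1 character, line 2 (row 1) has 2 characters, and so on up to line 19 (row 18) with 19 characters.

Answer: #
##
#-#
####
#---#
##--##
#-#-#-#
########
#-------#
##------##
#-#-----#-#
####----####
#---#---#---#
##--##--##--##
#-#-#-#-#-#-#-#
################
#---------------#
##--------------##
#-#-------------#-#

Derivation:
r0=0: #
r1=1: ##
r2=10: #-#
r3=11: ####
r4=100: #---#
r5=101: ##--##
r6=110: #-#-#-#
r7=111: ########
r8=1000: #-------#
r9=1001: ##------##
r10=1010: #-#-----#-#
r11=1011: ####----####
r12=1100: #---#---#---#
r13=1101: ##--##--##--##
r14=1110: #-#-#-#-#-#-#-#
r15=1111: ################
r16=10000: #---------------#
r17=10001: ##--------------##
r18=10010: #-#-------------#-#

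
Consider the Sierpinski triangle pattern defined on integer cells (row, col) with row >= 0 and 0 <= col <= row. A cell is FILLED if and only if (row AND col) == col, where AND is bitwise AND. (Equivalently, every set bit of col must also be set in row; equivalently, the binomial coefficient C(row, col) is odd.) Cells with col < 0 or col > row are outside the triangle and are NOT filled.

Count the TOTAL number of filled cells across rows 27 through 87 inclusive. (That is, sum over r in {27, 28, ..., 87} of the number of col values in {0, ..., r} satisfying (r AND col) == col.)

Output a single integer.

Answer: 844

Derivation:
r27=11011 pc4: +16 =16
r28=11100 pc3: +8 =24
r29=11101 pc4: +16 =40
r30=11110 pc4: +16 =56
r31=11111 pc5: +32 =88
r32=100000 pc1: +2 =90
r33=100001 pc2: +4 =94
r34=100010 pc2: +4 =98
r35=100011 pc3: +8 =106
r36=100100 pc2: +4 =110
r37=100101 pc3: +8 =118
r38=100110 pc3: +8 =126
r39=100111 pc4: +16 =142
r40=101000 pc2: +4 =146
r41=101001 pc3: +8 =154
r42=101010 pc3: +8 =162
r43=101011 pc4: +16 =178
r44=101100 pc3: +8 =186
r45=101101 pc4: +16 =202
r46=101110 pc4: +16 =218
r47=101111 pc5: +32 =250
r48=110000 pc2: +4 =254
r49=110001 pc3: +8 =262
r50=110010 pc3: +8 =270
r51=110011 pc4: +16 =286
r52=110100 pc3: +8 =294
r53=110101 pc4: +16 =310
r54=110110 pc4: +16 =326
r55=110111 pc5: +32 =358
r56=111000 pc3: +8 =366
r57=111001 pc4: +16 =382
r58=111010 pc4: +16 =398
r59=111011 pc5: +32 =430
r60=111100 pc4: +16 =446
r61=111101 pc5: +32 =478
r62=111110 pc5: +32 =510
r63=111111 pc6: +64 =574
r64=1000000 pc1: +2 =576
r65=1000001 pc2: +4 =580
r66=1000010 pc2: +4 =584
r67=1000011 pc3: +8 =592
r68=1000100 pc2: +4 =596
r69=1000101 pc3: +8 =604
r70=1000110 pc3: +8 =612
r71=1000111 pc4: +16 =628
r72=1001000 pc2: +4 =632
r73=1001001 pc3: +8 =640
r74=1001010 pc3: +8 =648
r75=1001011 pc4: +16 =664
r76=1001100 pc3: +8 =672
r77=1001101 pc4: +16 =688
r78=1001110 pc4: +16 =704
r79=1001111 pc5: +32 =736
r80=1010000 pc2: +4 =740
r81=1010001 pc3: +8 =748
r82=1010010 pc3: +8 =756
r83=1010011 pc4: +16 =772
r84=1010100 pc3: +8 =780
r85=1010101 pc4: +16 =796
r86=1010110 pc4: +16 =812
r87=1010111 pc5: +32 =844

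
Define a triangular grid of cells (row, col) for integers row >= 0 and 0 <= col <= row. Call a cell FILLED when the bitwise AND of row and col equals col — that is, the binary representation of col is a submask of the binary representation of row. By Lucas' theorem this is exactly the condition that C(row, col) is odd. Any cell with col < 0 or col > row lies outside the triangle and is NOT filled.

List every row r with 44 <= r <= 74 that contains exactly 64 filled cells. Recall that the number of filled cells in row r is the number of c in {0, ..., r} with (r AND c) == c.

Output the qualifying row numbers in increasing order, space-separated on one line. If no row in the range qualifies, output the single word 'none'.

Answer: 63

Derivation:
Row r has 2^popcount(r) filled cells, so we need popcount(r) = log2(64) = 6.
Scan r = 44..74 and keep those with exactly 6 one-bits:
r=44=101100 popcount=3 -> skip
r=45=101101 popcount=4 -> skip
r=46=101110 popcount=4 -> skip
r=47=101111 popcount=5 -> skip
r=48=110000 popcount=2 -> skip
r=49=110001 popcount=3 -> skip
r=50=110010 popcount=3 -> skip
r=51=110011 popcount=4 -> skip
r=52=110100 popcount=3 -> skip
r=53=110101 popcount=4 -> skip
r=54=110110 popcount=4 -> skip
r=55=110111 popcount=5 -> skip
r=56=111000 popcount=3 -> skip
r=57=111001 popcount=4 -> skip
r=58=111010 popcount=4 -> skip
r=59=111011 popcount=5 -> skip
r=60=111100 popcount=4 -> skip
r=61=111101 popcount=5 -> skip
r=62=111110 popcount=5 -> skip
r=63=111111 popcount=6 -> KEEP
r=64=1000000 popcount=1 -> skip
r=65=1000001 popcount=2 -> skip
r=66=1000010 popcount=2 -> skip
r=67=1000011 popcount=3 -> skip
r=68=1000100 popcount=2 -> skip
r=69=1000101 popcount=3 -> skip
r=70=1000110 popcount=3 -> skip
r=71=1000111 popcount=4 -> skip
r=72=1001000 popcount=2 -> skip
r=73=1001001 popcount=3 -> skip
r=74=1001010 popcount=3 -> skip
Kept rows: 63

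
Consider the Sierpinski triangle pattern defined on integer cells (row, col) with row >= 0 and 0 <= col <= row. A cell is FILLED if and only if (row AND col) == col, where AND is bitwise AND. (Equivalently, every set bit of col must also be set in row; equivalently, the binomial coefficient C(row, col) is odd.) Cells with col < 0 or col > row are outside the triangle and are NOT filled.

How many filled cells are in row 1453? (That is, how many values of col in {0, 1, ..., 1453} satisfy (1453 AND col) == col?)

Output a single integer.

Answer: 128

Derivation:
1453 in binary = 10110101101
popcount(1453) = number of 1-bits in 10110101101 = 7
A col c satisfies (1453 AND c) == c iff every set bit of c is also set in 1453; each of the 7 set bits of 1453 can independently be on or off in c.
count = 2^7 = 128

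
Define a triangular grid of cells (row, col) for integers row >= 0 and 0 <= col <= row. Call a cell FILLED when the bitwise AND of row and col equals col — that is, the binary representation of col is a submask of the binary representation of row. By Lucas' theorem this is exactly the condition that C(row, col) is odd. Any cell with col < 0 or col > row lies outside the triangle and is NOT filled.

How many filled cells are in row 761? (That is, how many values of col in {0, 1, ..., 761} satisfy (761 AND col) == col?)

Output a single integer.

761 in binary = 1011111001
popcount(761) = number of 1-bits in 1011111001 = 7
A col c satisfies (761 AND c) == c iff every set bit of c is also set in 761; each of the 7 set bits of 761 can independently be on or off in c.
count = 2^7 = 128

Answer: 128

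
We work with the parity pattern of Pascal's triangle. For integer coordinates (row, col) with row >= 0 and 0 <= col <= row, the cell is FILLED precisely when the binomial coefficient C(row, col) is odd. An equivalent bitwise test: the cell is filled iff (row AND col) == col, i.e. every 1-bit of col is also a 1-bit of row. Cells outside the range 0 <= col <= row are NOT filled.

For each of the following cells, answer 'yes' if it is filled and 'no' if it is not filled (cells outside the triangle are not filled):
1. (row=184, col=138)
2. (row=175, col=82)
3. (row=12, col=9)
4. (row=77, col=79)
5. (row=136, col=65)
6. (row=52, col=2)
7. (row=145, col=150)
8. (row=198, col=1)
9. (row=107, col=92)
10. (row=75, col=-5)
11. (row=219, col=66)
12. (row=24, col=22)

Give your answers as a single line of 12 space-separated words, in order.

Answer: no no no no no no no no no no yes no

Derivation:
(184,138): row=0b10111000, col=0b10001010, row AND col = 0b10001000 = 136; 136 != 138 -> empty
(175,82): row=0b10101111, col=0b1010010, row AND col = 0b10 = 2; 2 != 82 -> empty
(12,9): row=0b1100, col=0b1001, row AND col = 0b1000 = 8; 8 != 9 -> empty
(77,79): col outside [0, 77] -> not filled
(136,65): row=0b10001000, col=0b1000001, row AND col = 0b0 = 0; 0 != 65 -> empty
(52,2): row=0b110100, col=0b10, row AND col = 0b0 = 0; 0 != 2 -> empty
(145,150): col outside [0, 145] -> not filled
(198,1): row=0b11000110, col=0b1, row AND col = 0b0 = 0; 0 != 1 -> empty
(107,92): row=0b1101011, col=0b1011100, row AND col = 0b1001000 = 72; 72 != 92 -> empty
(75,-5): col outside [0, 75] -> not filled
(219,66): row=0b11011011, col=0b1000010, row AND col = 0b1000010 = 66; 66 == 66 -> filled
(24,22): row=0b11000, col=0b10110, row AND col = 0b10000 = 16; 16 != 22 -> empty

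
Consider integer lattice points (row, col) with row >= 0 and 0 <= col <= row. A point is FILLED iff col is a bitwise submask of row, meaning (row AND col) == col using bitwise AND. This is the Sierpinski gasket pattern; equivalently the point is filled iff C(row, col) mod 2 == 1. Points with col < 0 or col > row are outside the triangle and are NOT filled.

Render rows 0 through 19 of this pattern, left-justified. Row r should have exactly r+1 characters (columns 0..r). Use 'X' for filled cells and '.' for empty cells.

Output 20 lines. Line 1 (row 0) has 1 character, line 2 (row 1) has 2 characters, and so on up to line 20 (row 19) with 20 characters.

r0=0: X
r1=1: XX
r2=10: X.X
r3=11: XXXX
r4=100: X...X
r5=101: XX..XX
r6=110: X.X.X.X
r7=111: XXXXXXXX
r8=1000: X.......X
r9=1001: XX......XX
r10=1010: X.X.....X.X
r11=1011: XXXX....XXXX
r12=1100: X...X...X...X
r13=1101: XX..XX..XX..XX
r14=1110: X.X.X.X.X.X.X.X
r15=1111: XXXXXXXXXXXXXXXX
r16=10000: X...............X
r17=10001: XX..............XX
r18=10010: X.X.............X.X
r19=10011: XXXX............XXXX

Answer: X
XX
X.X
XXXX
X...X
XX..XX
X.X.X.X
XXXXXXXX
X.......X
XX......XX
X.X.....X.X
XXXX....XXXX
X...X...X...X
XX..XX..XX..XX
X.X.X.X.X.X.X.X
XXXXXXXXXXXXXXXX
X...............X
XX..............XX
X.X.............X.X
XXXX............XXXX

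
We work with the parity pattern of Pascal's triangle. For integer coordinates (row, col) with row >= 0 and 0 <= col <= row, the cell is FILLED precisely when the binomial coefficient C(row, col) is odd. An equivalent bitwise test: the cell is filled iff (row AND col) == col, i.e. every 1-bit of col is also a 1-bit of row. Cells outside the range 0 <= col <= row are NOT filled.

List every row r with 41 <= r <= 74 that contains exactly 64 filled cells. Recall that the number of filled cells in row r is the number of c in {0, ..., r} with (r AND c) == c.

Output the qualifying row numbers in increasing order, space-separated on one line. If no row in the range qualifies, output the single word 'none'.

Answer: 63

Derivation:
Row r has 2^popcount(r) filled cells, so we need popcount(r) = log2(64) = 6.
Scan r = 41..74 and keep those with exactly 6 one-bits:
r=41=101001 popcount=3 -> skip
r=42=101010 popcount=3 -> skip
r=43=101011 popcount=4 -> skip
r=44=101100 popcount=3 -> skip
r=45=101101 popcount=4 -> skip
r=46=101110 popcount=4 -> skip
r=47=101111 popcount=5 -> skip
r=48=110000 popcount=2 -> skip
r=49=110001 popcount=3 -> skip
r=50=110010 popcount=3 -> skip
r=51=110011 popcount=4 -> skip
r=52=110100 popcount=3 -> skip
r=53=110101 popcount=4 -> skip
r=54=110110 popcount=4 -> skip
r=55=110111 popcount=5 -> skip
r=56=111000 popcount=3 -> skip
r=57=111001 popcount=4 -> skip
r=58=111010 popcount=4 -> skip
r=59=111011 popcount=5 -> skip
r=60=111100 popcount=4 -> skip
r=61=111101 popcount=5 -> skip
r=62=111110 popcount=5 -> skip
r=63=111111 popcount=6 -> KEEP
r=64=1000000 popcount=1 -> skip
r=65=1000001 popcount=2 -> skip
r=66=1000010 popcount=2 -> skip
r=67=1000011 popcount=3 -> skip
r=68=1000100 popcount=2 -> skip
r=69=1000101 popcount=3 -> skip
r=70=1000110 popcount=3 -> skip
r=71=1000111 popcount=4 -> skip
r=72=1001000 popcount=2 -> skip
r=73=1001001 popcount=3 -> skip
r=74=1001010 popcount=3 -> skip
Kept rows: 63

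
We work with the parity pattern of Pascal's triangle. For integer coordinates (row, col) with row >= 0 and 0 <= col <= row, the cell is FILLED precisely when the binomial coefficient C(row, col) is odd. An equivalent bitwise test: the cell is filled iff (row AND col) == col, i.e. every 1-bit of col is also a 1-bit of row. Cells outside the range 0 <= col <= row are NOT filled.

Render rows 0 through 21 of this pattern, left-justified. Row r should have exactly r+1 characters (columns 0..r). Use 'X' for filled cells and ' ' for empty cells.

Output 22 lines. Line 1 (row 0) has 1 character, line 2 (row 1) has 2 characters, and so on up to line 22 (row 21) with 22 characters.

Answer: X
XX
X X
XXXX
X   X
XX  XX
X X X X
XXXXXXXX
X       X
XX      XX
X X     X X
XXXX    XXXX
X   X   X   X
XX  XX  XX  XX
X X X X X X X X
XXXXXXXXXXXXXXXX
X               X
XX              XX
X X             X X
XXXX            XXXX
X   X           X   X
XX  XX          XX  XX

Derivation:
r0=0: X
r1=1: XX
r2=10: X X
r3=11: XXXX
r4=100: X   X
r5=101: XX  XX
r6=110: X X X X
r7=111: XXXXXXXX
r8=1000: X       X
r9=1001: XX      XX
r10=1010: X X     X X
r11=1011: XXXX    XXXX
r12=1100: X   X   X   X
r13=1101: XX  XX  XX  XX
r14=1110: X X X X X X X X
r15=1111: XXXXXXXXXXXXXXXX
r16=10000: X               X
r17=10001: XX              XX
r18=10010: X X             X X
r19=10011: XXXX            XXXX
r20=10100: X   X           X   X
r21=10101: XX  XX          XX  XX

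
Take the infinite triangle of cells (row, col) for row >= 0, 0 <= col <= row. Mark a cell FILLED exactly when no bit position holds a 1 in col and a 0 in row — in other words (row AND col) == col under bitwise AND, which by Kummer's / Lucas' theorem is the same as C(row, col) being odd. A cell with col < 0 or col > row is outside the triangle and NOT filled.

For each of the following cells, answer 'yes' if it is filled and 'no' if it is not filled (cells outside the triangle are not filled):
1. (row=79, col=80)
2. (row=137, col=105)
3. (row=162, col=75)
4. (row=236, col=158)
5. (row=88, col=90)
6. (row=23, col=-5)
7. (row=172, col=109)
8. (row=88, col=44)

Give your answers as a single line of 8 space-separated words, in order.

(79,80): col outside [0, 79] -> not filled
(137,105): row=0b10001001, col=0b1101001, row AND col = 0b1001 = 9; 9 != 105 -> empty
(162,75): row=0b10100010, col=0b1001011, row AND col = 0b10 = 2; 2 != 75 -> empty
(236,158): row=0b11101100, col=0b10011110, row AND col = 0b10001100 = 140; 140 != 158 -> empty
(88,90): col outside [0, 88] -> not filled
(23,-5): col outside [0, 23] -> not filled
(172,109): row=0b10101100, col=0b1101101, row AND col = 0b101100 = 44; 44 != 109 -> empty
(88,44): row=0b1011000, col=0b101100, row AND col = 0b1000 = 8; 8 != 44 -> empty

Answer: no no no no no no no no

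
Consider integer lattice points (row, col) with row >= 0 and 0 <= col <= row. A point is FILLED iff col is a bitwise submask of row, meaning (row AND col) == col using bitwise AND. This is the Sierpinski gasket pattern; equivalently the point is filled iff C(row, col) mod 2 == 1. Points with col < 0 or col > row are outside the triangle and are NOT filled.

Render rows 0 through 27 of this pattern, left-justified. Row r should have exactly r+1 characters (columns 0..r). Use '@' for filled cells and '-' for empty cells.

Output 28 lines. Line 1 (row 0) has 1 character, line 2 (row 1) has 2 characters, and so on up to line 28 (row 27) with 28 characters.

r0=0: @
r1=1: @@
r2=10: @-@
r3=11: @@@@
r4=100: @---@
r5=101: @@--@@
r6=110: @-@-@-@
r7=111: @@@@@@@@
r8=1000: @-------@
r9=1001: @@------@@
r10=1010: @-@-----@-@
r11=1011: @@@@----@@@@
r12=1100: @---@---@---@
r13=1101: @@--@@--@@--@@
r14=1110: @-@-@-@-@-@-@-@
r15=1111: @@@@@@@@@@@@@@@@
r16=10000: @---------------@
r17=10001: @@--------------@@
r18=10010: @-@-------------@-@
r19=10011: @@@@------------@@@@
r20=10100: @---@-----------@---@
r21=10101: @@--@@----------@@--@@
r22=10110: @-@-@-@---------@-@-@-@
r23=10111: @@@@@@@@--------@@@@@@@@
r24=11000: @-------@-------@-------@
r25=11001: @@------@@------@@------@@
r26=11010: @-@-----@-@-----@-@-----@-@
r27=11011: @@@@----@@@@----@@@@----@@@@

Answer: @
@@
@-@
@@@@
@---@
@@--@@
@-@-@-@
@@@@@@@@
@-------@
@@------@@
@-@-----@-@
@@@@----@@@@
@---@---@---@
@@--@@--@@--@@
@-@-@-@-@-@-@-@
@@@@@@@@@@@@@@@@
@---------------@
@@--------------@@
@-@-------------@-@
@@@@------------@@@@
@---@-----------@---@
@@--@@----------@@--@@
@-@-@-@---------@-@-@-@
@@@@@@@@--------@@@@@@@@
@-------@-------@-------@
@@------@@------@@------@@
@-@-----@-@-----@-@-----@-@
@@@@----@@@@----@@@@----@@@@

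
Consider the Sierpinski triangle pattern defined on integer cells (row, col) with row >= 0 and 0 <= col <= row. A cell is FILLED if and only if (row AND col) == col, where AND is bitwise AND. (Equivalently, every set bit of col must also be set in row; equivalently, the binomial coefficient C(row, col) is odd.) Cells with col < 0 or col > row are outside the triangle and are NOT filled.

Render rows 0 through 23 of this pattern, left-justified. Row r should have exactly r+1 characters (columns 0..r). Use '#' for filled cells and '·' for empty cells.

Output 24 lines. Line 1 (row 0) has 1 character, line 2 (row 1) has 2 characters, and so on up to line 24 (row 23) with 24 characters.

r0=0: #
r1=1: ##
r2=10: #·#
r3=11: ####
r4=100: #···#
r5=101: ##··##
r6=110: #·#·#·#
r7=111: ########
r8=1000: #·······#
r9=1001: ##······##
r10=1010: #·#·····#·#
r11=1011: ####····####
r12=1100: #···#···#···#
r13=1101: ##··##··##··##
r14=1110: #·#·#·#·#·#·#·#
r15=1111: ################
r16=10000: #···············#
r17=10001: ##··············##
r18=10010: #·#·············#·#
r19=10011: ####············####
r20=10100: #···#···········#···#
r21=10101: ##··##··········##··##
r22=10110: #·#·#·#·········#·#·#·#
r23=10111: ########········########

Answer: #
##
#·#
####
#···#
##··##
#·#·#·#
########
#·······#
##······##
#·#·····#·#
####····####
#···#···#···#
##··##··##··##
#·#·#·#·#·#·#·#
################
#···············#
##··············##
#·#·············#·#
####············####
#···#···········#···#
##··##··········##··##
#·#·#·#·········#·#·#·#
########········########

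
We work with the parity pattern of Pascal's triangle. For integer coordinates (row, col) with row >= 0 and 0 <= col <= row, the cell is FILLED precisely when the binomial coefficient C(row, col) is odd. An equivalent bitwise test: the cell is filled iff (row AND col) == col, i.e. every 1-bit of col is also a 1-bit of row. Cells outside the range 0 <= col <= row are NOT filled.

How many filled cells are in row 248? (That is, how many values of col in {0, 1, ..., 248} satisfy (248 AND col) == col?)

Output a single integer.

248 in binary = 11111000
popcount(248) = number of 1-bits in 11111000 = 5
A col c satisfies (248 AND c) == c iff every set bit of c is also set in 248; each of the 5 set bits of 248 can independently be on or off in c.
count = 2^5 = 32

Answer: 32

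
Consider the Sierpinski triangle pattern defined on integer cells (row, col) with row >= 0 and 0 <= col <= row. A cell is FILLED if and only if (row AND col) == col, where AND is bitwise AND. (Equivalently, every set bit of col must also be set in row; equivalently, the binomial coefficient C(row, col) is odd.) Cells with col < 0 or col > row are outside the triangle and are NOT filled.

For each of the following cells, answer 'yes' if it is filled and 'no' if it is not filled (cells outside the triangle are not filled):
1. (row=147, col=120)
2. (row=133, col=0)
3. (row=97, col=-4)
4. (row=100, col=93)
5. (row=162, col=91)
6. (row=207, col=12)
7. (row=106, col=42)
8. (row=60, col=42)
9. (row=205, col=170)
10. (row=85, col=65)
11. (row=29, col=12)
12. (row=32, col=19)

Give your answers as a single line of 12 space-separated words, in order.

Answer: no yes no no no yes yes no no yes yes no

Derivation:
(147,120): row=0b10010011, col=0b1111000, row AND col = 0b10000 = 16; 16 != 120 -> empty
(133,0): row=0b10000101, col=0b0, row AND col = 0b0 = 0; 0 == 0 -> filled
(97,-4): col outside [0, 97] -> not filled
(100,93): row=0b1100100, col=0b1011101, row AND col = 0b1000100 = 68; 68 != 93 -> empty
(162,91): row=0b10100010, col=0b1011011, row AND col = 0b10 = 2; 2 != 91 -> empty
(207,12): row=0b11001111, col=0b1100, row AND col = 0b1100 = 12; 12 == 12 -> filled
(106,42): row=0b1101010, col=0b101010, row AND col = 0b101010 = 42; 42 == 42 -> filled
(60,42): row=0b111100, col=0b101010, row AND col = 0b101000 = 40; 40 != 42 -> empty
(205,170): row=0b11001101, col=0b10101010, row AND col = 0b10001000 = 136; 136 != 170 -> empty
(85,65): row=0b1010101, col=0b1000001, row AND col = 0b1000001 = 65; 65 == 65 -> filled
(29,12): row=0b11101, col=0b1100, row AND col = 0b1100 = 12; 12 == 12 -> filled
(32,19): row=0b100000, col=0b10011, row AND col = 0b0 = 0; 0 != 19 -> empty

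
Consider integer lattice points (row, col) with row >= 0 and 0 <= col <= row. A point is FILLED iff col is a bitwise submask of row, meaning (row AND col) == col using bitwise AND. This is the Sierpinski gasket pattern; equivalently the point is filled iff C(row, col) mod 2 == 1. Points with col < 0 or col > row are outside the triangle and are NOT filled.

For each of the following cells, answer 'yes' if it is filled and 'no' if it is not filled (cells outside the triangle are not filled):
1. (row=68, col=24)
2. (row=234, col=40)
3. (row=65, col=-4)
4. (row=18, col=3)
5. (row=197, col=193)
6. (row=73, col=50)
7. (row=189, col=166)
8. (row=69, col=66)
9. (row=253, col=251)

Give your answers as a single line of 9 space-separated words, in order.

(68,24): row=0b1000100, col=0b11000, row AND col = 0b0 = 0; 0 != 24 -> empty
(234,40): row=0b11101010, col=0b101000, row AND col = 0b101000 = 40; 40 == 40 -> filled
(65,-4): col outside [0, 65] -> not filled
(18,3): row=0b10010, col=0b11, row AND col = 0b10 = 2; 2 != 3 -> empty
(197,193): row=0b11000101, col=0b11000001, row AND col = 0b11000001 = 193; 193 == 193 -> filled
(73,50): row=0b1001001, col=0b110010, row AND col = 0b0 = 0; 0 != 50 -> empty
(189,166): row=0b10111101, col=0b10100110, row AND col = 0b10100100 = 164; 164 != 166 -> empty
(69,66): row=0b1000101, col=0b1000010, row AND col = 0b1000000 = 64; 64 != 66 -> empty
(253,251): row=0b11111101, col=0b11111011, row AND col = 0b11111001 = 249; 249 != 251 -> empty

Answer: no yes no no yes no no no no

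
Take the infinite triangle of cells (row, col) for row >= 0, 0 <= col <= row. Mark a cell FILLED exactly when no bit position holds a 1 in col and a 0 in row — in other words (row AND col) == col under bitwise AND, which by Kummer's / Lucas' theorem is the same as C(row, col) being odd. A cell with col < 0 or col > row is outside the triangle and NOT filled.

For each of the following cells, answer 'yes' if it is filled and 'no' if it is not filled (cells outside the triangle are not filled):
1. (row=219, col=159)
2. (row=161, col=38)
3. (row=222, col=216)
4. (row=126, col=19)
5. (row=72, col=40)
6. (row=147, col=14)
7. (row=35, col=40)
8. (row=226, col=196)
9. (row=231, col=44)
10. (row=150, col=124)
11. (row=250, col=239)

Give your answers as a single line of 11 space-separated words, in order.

Answer: no no yes no no no no no no no no

Derivation:
(219,159): row=0b11011011, col=0b10011111, row AND col = 0b10011011 = 155; 155 != 159 -> empty
(161,38): row=0b10100001, col=0b100110, row AND col = 0b100000 = 32; 32 != 38 -> empty
(222,216): row=0b11011110, col=0b11011000, row AND col = 0b11011000 = 216; 216 == 216 -> filled
(126,19): row=0b1111110, col=0b10011, row AND col = 0b10010 = 18; 18 != 19 -> empty
(72,40): row=0b1001000, col=0b101000, row AND col = 0b1000 = 8; 8 != 40 -> empty
(147,14): row=0b10010011, col=0b1110, row AND col = 0b10 = 2; 2 != 14 -> empty
(35,40): col outside [0, 35] -> not filled
(226,196): row=0b11100010, col=0b11000100, row AND col = 0b11000000 = 192; 192 != 196 -> empty
(231,44): row=0b11100111, col=0b101100, row AND col = 0b100100 = 36; 36 != 44 -> empty
(150,124): row=0b10010110, col=0b1111100, row AND col = 0b10100 = 20; 20 != 124 -> empty
(250,239): row=0b11111010, col=0b11101111, row AND col = 0b11101010 = 234; 234 != 239 -> empty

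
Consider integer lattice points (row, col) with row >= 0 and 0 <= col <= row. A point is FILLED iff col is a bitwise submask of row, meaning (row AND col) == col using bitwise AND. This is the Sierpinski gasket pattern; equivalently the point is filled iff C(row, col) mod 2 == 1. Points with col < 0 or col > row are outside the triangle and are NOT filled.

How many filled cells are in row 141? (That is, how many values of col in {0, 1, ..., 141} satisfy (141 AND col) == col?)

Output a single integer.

141 in binary = 10001101
popcount(141) = number of 1-bits in 10001101 = 4
A col c satisfies (141 AND c) == c iff every set bit of c is also set in 141; each of the 4 set bits of 141 can independently be on or off in c.
count = 2^4 = 16

Answer: 16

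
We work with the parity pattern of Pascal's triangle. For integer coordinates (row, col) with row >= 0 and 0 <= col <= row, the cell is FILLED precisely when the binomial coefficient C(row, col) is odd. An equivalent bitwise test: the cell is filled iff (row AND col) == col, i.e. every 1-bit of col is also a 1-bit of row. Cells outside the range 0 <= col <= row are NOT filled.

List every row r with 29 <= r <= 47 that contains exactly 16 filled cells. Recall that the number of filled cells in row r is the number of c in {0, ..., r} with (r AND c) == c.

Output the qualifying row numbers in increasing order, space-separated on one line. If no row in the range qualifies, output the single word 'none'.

Answer: 29 30 39 43 45 46

Derivation:
Row r has 2^popcount(r) filled cells, so we need popcount(r) = log2(16) = 4.
Scan r = 29..47 and keep those with exactly 4 one-bits:
r=29=11101 popcount=4 -> KEEP
r=30=11110 popcount=4 -> KEEP
r=31=11111 popcount=5 -> skip
r=32=100000 popcount=1 -> skip
r=33=100001 popcount=2 -> skip
r=34=100010 popcount=2 -> skip
r=35=100011 popcount=3 -> skip
r=36=100100 popcount=2 -> skip
r=37=100101 popcount=3 -> skip
r=38=100110 popcount=3 -> skip
r=39=100111 popcount=4 -> KEEP
r=40=101000 popcount=2 -> skip
r=41=101001 popcount=3 -> skip
r=42=101010 popcount=3 -> skip
r=43=101011 popcount=4 -> KEEP
r=44=101100 popcount=3 -> skip
r=45=101101 popcount=4 -> KEEP
r=46=101110 popcount=4 -> KEEP
r=47=101111 popcount=5 -> skip
Kept rows: 29 30 39 43 45 46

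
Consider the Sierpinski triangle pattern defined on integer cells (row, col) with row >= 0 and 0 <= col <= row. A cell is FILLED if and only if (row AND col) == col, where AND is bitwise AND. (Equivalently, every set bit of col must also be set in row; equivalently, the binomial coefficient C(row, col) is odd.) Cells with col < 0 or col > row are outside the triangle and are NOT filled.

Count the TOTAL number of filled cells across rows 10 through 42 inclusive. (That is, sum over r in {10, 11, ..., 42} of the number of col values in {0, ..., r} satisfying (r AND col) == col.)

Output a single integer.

Answer: 284

Derivation:
r10=1010 pc2: +4 =4
r11=1011 pc3: +8 =12
r12=1100 pc2: +4 =16
r13=1101 pc3: +8 =24
r14=1110 pc3: +8 =32
r15=1111 pc4: +16 =48
r16=10000 pc1: +2 =50
r17=10001 pc2: +4 =54
r18=10010 pc2: +4 =58
r19=10011 pc3: +8 =66
r20=10100 pc2: +4 =70
r21=10101 pc3: +8 =78
r22=10110 pc3: +8 =86
r23=10111 pc4: +16 =102
r24=11000 pc2: +4 =106
r25=11001 pc3: +8 =114
r26=11010 pc3: +8 =122
r27=11011 pc4: +16 =138
r28=11100 pc3: +8 =146
r29=11101 pc4: +16 =162
r30=11110 pc4: +16 =178
r31=11111 pc5: +32 =210
r32=100000 pc1: +2 =212
r33=100001 pc2: +4 =216
r34=100010 pc2: +4 =220
r35=100011 pc3: +8 =228
r36=100100 pc2: +4 =232
r37=100101 pc3: +8 =240
r38=100110 pc3: +8 =248
r39=100111 pc4: +16 =264
r40=101000 pc2: +4 =268
r41=101001 pc3: +8 =276
r42=101010 pc3: +8 =284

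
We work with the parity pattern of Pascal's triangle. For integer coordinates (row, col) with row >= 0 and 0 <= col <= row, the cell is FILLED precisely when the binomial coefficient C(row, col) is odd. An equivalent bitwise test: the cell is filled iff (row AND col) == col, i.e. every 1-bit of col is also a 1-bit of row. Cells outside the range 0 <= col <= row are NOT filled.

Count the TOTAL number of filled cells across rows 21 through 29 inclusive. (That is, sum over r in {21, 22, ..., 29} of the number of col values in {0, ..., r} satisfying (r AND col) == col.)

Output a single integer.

Answer: 92

Derivation:
r21=10101 pc3: +8 =8
r22=10110 pc3: +8 =16
r23=10111 pc4: +16 =32
r24=11000 pc2: +4 =36
r25=11001 pc3: +8 =44
r26=11010 pc3: +8 =52
r27=11011 pc4: +16 =68
r28=11100 pc3: +8 =76
r29=11101 pc4: +16 =92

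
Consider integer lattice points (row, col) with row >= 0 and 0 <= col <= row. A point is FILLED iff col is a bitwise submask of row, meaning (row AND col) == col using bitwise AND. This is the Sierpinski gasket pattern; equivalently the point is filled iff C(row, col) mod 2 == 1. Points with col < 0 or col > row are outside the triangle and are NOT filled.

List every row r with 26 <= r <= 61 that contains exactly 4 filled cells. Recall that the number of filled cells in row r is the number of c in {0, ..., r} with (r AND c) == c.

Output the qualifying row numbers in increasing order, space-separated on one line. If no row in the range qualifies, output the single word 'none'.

Answer: 33 34 36 40 48

Derivation:
Row r has 2^popcount(r) filled cells, so we need popcount(r) = log2(4) = 2.
Scan r = 26..61 and keep those with exactly 2 one-bits:
r=26=11010 popcount=3 -> skip
r=27=11011 popcount=4 -> skip
r=28=11100 popcount=3 -> skip
r=29=11101 popcount=4 -> skip
r=30=11110 popcount=4 -> skip
r=31=11111 popcount=5 -> skip
r=32=100000 popcount=1 -> skip
r=33=100001 popcount=2 -> KEEP
r=34=100010 popcount=2 -> KEEP
r=35=100011 popcount=3 -> skip
r=36=100100 popcount=2 -> KEEP
r=37=100101 popcount=3 -> skip
r=38=100110 popcount=3 -> skip
r=39=100111 popcount=4 -> skip
r=40=101000 popcount=2 -> KEEP
r=41=101001 popcount=3 -> skip
r=42=101010 popcount=3 -> skip
r=43=101011 popcount=4 -> skip
r=44=101100 popcount=3 -> skip
r=45=101101 popcount=4 -> skip
r=46=101110 popcount=4 -> skip
r=47=101111 popcount=5 -> skip
r=48=110000 popcount=2 -> KEEP
r=49=110001 popcount=3 -> skip
r=50=110010 popcount=3 -> skip
r=51=110011 popcount=4 -> skip
r=52=110100 popcount=3 -> skip
r=53=110101 popcount=4 -> skip
r=54=110110 popcount=4 -> skip
r=55=110111 popcount=5 -> skip
r=56=111000 popcount=3 -> skip
r=57=111001 popcount=4 -> skip
r=58=111010 popcount=4 -> skip
r=59=111011 popcount=5 -> skip
r=60=111100 popcount=4 -> skip
r=61=111101 popcount=5 -> skip
Kept rows: 33 34 36 40 48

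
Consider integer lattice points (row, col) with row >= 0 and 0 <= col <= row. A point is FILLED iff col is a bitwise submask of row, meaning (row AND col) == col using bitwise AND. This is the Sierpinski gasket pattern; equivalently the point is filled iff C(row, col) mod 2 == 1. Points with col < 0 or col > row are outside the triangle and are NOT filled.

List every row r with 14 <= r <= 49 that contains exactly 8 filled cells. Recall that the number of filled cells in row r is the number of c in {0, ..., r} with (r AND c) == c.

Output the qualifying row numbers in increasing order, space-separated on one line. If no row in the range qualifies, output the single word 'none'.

Row r has 2^popcount(r) filled cells, so we need popcount(r) = log2(8) = 3.
Scan r = 14..49 and keep those with exactly 3 one-bits:
r=14=1110 popcount=3 -> KEEP
r=15=1111 popcount=4 -> skip
r=16=10000 popcount=1 -> skip
r=17=10001 popcount=2 -> skip
r=18=10010 popcount=2 -> skip
r=19=10011 popcount=3 -> KEEP
r=20=10100 popcount=2 -> skip
r=21=10101 popcount=3 -> KEEP
r=22=10110 popcount=3 -> KEEP
r=23=10111 popcount=4 -> skip
r=24=11000 popcount=2 -> skip
r=25=11001 popcount=3 -> KEEP
r=26=11010 popcount=3 -> KEEP
r=27=11011 popcount=4 -> skip
r=28=11100 popcount=3 -> KEEP
r=29=11101 popcount=4 -> skip
r=30=11110 popcount=4 -> skip
r=31=11111 popcount=5 -> skip
r=32=100000 popcount=1 -> skip
r=33=100001 popcount=2 -> skip
r=34=100010 popcount=2 -> skip
r=35=100011 popcount=3 -> KEEP
r=36=100100 popcount=2 -> skip
r=37=100101 popcount=3 -> KEEP
r=38=100110 popcount=3 -> KEEP
r=39=100111 popcount=4 -> skip
r=40=101000 popcount=2 -> skip
r=41=101001 popcount=3 -> KEEP
r=42=101010 popcount=3 -> KEEP
r=43=101011 popcount=4 -> skip
r=44=101100 popcount=3 -> KEEP
r=45=101101 popcount=4 -> skip
r=46=101110 popcount=4 -> skip
r=47=101111 popcount=5 -> skip
r=48=110000 popcount=2 -> skip
r=49=110001 popcount=3 -> KEEP
Kept rows: 14 19 21 22 25 26 28 35 37 38 41 42 44 49

Answer: 14 19 21 22 25 26 28 35 37 38 41 42 44 49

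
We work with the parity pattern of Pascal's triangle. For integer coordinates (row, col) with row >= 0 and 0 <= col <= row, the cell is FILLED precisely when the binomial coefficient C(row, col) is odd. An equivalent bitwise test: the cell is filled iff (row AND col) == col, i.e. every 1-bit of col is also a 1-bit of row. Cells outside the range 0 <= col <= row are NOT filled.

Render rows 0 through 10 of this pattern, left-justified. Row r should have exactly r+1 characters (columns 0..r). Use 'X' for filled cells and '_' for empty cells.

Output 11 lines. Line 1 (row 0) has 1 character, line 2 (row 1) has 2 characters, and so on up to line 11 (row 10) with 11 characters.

r0=0: X
r1=1: XX
r2=10: X_X
r3=11: XXXX
r4=100: X___X
r5=101: XX__XX
r6=110: X_X_X_X
r7=111: XXXXXXXX
r8=1000: X_______X
r9=1001: XX______XX
r10=1010: X_X_____X_X

Answer: X
XX
X_X
XXXX
X___X
XX__XX
X_X_X_X
XXXXXXXX
X_______X
XX______XX
X_X_____X_X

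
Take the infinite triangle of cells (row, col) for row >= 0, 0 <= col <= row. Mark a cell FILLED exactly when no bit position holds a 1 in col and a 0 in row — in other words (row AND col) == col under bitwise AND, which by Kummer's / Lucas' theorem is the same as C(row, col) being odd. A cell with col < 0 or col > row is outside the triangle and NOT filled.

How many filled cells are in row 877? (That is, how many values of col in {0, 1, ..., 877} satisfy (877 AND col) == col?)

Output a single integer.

877 in binary = 1101101101
popcount(877) = number of 1-bits in 1101101101 = 7
A col c satisfies (877 AND c) == c iff every set bit of c is also set in 877; each of the 7 set bits of 877 can independently be on or off in c.
count = 2^7 = 128

Answer: 128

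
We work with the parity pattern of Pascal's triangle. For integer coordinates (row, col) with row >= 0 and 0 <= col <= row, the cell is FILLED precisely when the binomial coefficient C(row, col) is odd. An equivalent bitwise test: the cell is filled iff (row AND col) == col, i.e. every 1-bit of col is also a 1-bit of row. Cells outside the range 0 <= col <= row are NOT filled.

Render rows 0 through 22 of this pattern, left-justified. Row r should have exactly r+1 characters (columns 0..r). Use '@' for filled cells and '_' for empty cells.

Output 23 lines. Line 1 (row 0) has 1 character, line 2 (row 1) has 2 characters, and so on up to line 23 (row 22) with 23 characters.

Answer: @
@@
@_@
@@@@
@___@
@@__@@
@_@_@_@
@@@@@@@@
@_______@
@@______@@
@_@_____@_@
@@@@____@@@@
@___@___@___@
@@__@@__@@__@@
@_@_@_@_@_@_@_@
@@@@@@@@@@@@@@@@
@_______________@
@@______________@@
@_@_____________@_@
@@@@____________@@@@
@___@___________@___@
@@__@@__________@@__@@
@_@_@_@_________@_@_@_@

Derivation:
r0=0: @
r1=1: @@
r2=10: @_@
r3=11: @@@@
r4=100: @___@
r5=101: @@__@@
r6=110: @_@_@_@
r7=111: @@@@@@@@
r8=1000: @_______@
r9=1001: @@______@@
r10=1010: @_@_____@_@
r11=1011: @@@@____@@@@
r12=1100: @___@___@___@
r13=1101: @@__@@__@@__@@
r14=1110: @_@_@_@_@_@_@_@
r15=1111: @@@@@@@@@@@@@@@@
r16=10000: @_______________@
r17=10001: @@______________@@
r18=10010: @_@_____________@_@
r19=10011: @@@@____________@@@@
r20=10100: @___@___________@___@
r21=10101: @@__@@__________@@__@@
r22=10110: @_@_@_@_________@_@_@_@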